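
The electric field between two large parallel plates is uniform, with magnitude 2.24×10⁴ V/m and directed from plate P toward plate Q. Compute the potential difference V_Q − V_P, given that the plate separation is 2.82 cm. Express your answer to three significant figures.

In a uniform field, potential decreases in the direction of E: ΔV = −E·d for a displacement d parallel to E.
Going from P to Q is a displacement of 2.82 cm along the field, so V_Q − V_P = −Ed = -632 V.

-632 V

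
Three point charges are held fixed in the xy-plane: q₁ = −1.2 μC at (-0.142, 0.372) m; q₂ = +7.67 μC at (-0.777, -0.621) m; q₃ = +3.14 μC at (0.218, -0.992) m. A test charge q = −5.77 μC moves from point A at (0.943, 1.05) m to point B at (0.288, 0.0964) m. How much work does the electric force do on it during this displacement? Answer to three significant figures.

The work done by the electric force is W_field = −ΔU = −q(V_B − V_A) = q(V_A − V_B).
At A: distances to the source charges are 1.28 m, 2.40 m, 2.17 m; V_A = Σ kqᵢ/rᵢ = 3.33×10⁴ V.
At B: distances to the source charges are 0.511 m, 1.28 m, 1.09 m; V_B = Σ kqᵢ/rᵢ = 5.85×10⁴ V.
ΔV = V_B − V_A = 2.51×10⁴ V.
W_field = −qΔV = −(-5.77×10⁻⁶ C)(2.51×10⁴ V) = 0.145 J.

0.145 J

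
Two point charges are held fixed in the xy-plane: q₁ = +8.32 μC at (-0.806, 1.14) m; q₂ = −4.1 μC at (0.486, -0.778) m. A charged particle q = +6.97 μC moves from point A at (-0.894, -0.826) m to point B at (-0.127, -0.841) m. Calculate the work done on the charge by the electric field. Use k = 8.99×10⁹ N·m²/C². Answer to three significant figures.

The work done by the electric force is W_field = −ΔU = −q(V_B − V_A) = q(V_A − V_B).
At A: distances to the source charges are 1.97 m, 1.38 m; V_A = Σ kqᵢ/rᵢ = 1.13×10⁴ V.
At B: distances to the source charges are 2.09 m, 0.616 m; V_B = Σ kqᵢ/rᵢ = -2.41×10⁴ V.
ΔV = V_B − V_A = -3.54×10⁴ V.
W_field = −qΔV = −(6.97×10⁻⁶ C)(-3.54×10⁴ V) = 0.247 J.

0.247 J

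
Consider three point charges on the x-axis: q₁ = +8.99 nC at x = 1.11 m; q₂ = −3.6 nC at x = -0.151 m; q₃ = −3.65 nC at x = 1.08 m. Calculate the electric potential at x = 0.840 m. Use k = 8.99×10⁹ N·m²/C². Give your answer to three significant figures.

Electric potential is a scalar, so the contributions from each charge add algebraically: V = Σ kqᵢ/rᵢ.
Distances from the field point to each charge: r₁ = 0.270 m, r₂ = 0.991 m, r₃ = 0.240 m.
V = k[(8.99×10⁻⁹)/(0.270) + (-3.60×10⁻⁹)/(0.991) + (-3.65×10⁻⁹)/(0.240)] = 130 V.

130 V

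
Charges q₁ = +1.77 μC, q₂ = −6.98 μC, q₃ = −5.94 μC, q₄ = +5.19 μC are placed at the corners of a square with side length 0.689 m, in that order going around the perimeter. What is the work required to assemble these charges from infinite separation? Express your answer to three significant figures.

The assembly work is the sum of pairwise potential energies, U = Σ_{i<j} kqᵢqⱼ/rᵢⱼ.
The four side pairs have separation 0.689 m and the two diagonal pairs 0.974 m.
Summing all 6 pair terms gives U = -0.334 J.

-0.334 J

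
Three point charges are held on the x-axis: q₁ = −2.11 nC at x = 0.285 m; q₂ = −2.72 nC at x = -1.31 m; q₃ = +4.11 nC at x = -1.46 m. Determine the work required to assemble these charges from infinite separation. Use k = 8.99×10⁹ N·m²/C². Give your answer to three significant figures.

-6.82×10⁻⁷ J

The assembly work is the sum of pairwise potential energies, U = Σ_{i<j} kqᵢqⱼ/rᵢⱼ.
Pair separations: r₁₂ = 1.59 m, r₁₃ = 1.74 m, r₂₃ = 0.150 m.
U = (3.23×10⁻⁸) + (-4.47×10⁻⁸) + (-6.70×10⁻⁷) = -6.82×10⁻⁷ J.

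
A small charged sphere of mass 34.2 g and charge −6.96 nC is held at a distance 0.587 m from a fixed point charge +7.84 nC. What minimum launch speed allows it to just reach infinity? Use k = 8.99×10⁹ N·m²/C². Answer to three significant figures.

To just escape, total mechanical energy must reach zero at infinity: ½mv²_min + U = 0, so ½mv²_min = −U = |kQq|/r.
|U| = |kQq|/r = (8.99×10⁹ N·m²/C²)(7.84×10⁻⁹)(6.96×10⁻⁹)/(0.587) = 8.36×10⁻⁷ J.
v_min = √(2|U|/m) = √(2·8.36×10⁻⁷/0.0342) = 6.99×10⁻³ m/s.

6.99×10⁻³ m/s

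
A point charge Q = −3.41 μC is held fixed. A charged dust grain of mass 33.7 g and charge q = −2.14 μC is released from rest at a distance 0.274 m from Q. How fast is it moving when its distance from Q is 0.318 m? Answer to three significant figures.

1.40 m/s

Only the electrostatic force acts, so mechanical energy is conserved: ½mv² = U₁ − U₂ = kQq(1/r₁ − 1/r₂).
U₁ − U₂ = (8.99×10⁹ N·m²/C²)(-3.41×10⁻⁶ C)(-2.14×10⁻⁶ C)(1/0.274 − 1/0.318) = 0.0331 J.
v = √(2·0.0331/0.0337) = 1.40 m/s.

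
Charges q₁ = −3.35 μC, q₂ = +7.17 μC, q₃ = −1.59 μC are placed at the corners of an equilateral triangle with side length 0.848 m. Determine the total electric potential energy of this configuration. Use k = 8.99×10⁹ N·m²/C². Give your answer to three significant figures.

The assembly work is the sum of pairwise potential energies, U = Σ_{i<j} kqᵢqⱼ/rᵢⱼ.
All three pair separations equal the side length, 0.848 m.
U = (-0.255) + (0.0565) + (-0.121) = -0.319 J.

-0.319 J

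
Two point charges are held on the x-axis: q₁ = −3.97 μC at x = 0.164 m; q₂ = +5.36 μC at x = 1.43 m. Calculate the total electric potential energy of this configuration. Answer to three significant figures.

-0.151 J

The work to assemble the configuration equals its total potential energy, U = Σ kqᵢqⱼ/rᵢⱼ over all pairs.
Pair separations: r₁₂ = 1.27 m.
U = (-0.151) = -0.151 J.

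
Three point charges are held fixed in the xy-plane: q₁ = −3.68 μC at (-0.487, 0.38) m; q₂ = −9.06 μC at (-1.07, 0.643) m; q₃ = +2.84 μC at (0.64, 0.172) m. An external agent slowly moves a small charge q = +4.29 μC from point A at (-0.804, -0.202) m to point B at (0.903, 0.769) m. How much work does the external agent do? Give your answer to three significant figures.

0.428 J

For quasistatic motion the external work equals the change in potential energy: W_ext = qΔV = q(V_B − V_A).
At A: distances to the source charges are 0.663 m, 0.886 m, 1.49 m; V_A = Σ kqᵢ/rᵢ = -1.25×10⁵ V.
At B: distances to the source charges are 1.44 m, 1.98 m, 0.652 m; V_B = Σ kqᵢ/rᵢ = -2.50×10⁴ V.
ΔV = V_B − V_A = 9.98×10⁴ V.
W_ext = qΔV = (4.29×10⁻⁶ C)(9.98×10⁴ V) = 0.428 J.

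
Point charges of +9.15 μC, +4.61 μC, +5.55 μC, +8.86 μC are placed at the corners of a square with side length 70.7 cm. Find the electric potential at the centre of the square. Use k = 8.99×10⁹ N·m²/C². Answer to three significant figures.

The total potential is the scalar sum of each charge's contribution, V = Σ kqᵢ/rᵢ.
The distance from each corner to the centre is a√2/2 = 0.500 m.
V = k[(9.15×10⁻⁶)/(0.500) + (4.61×10⁻⁶)/(0.500) + (5.55×10⁻⁶)/(0.500) + (8.86×10⁻⁶)/(0.500)] = 5.07×10⁵ V.

5.07×10⁵ V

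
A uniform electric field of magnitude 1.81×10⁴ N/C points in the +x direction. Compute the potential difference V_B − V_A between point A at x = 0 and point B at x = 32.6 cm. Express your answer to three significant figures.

-5900 V

In a uniform field, potential decreases in the direction of E: V_B − V_A = −E·Δx.
V_B − V_A = −(1.81×10⁴ V/m)(0.326 m) = -5900 V.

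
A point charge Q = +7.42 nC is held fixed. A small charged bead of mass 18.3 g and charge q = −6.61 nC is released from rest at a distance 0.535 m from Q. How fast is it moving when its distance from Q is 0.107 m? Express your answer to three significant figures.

0.0190 m/s

Only the electrostatic force acts, so mechanical energy is conserved: ½mv² = U₁ − U₂ = kQq(1/r₁ − 1/r₂).
U₁ − U₂ = (8.99×10⁹ N·m²/C²)(7.42×10⁻⁹ C)(-6.61×10⁻⁹ C)(1/0.535 − 1/0.107) = 3.30×10⁻⁶ J.
v = √(2·3.30×10⁻⁶/0.0183) = 0.0190 m/s.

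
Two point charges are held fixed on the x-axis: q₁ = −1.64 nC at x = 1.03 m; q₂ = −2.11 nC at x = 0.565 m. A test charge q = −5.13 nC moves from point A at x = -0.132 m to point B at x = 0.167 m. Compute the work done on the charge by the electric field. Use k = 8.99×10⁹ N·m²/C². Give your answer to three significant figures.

The work done by the electric force is W_field = −ΔU = −q(V_B − V_A) = q(V_A − V_B).
At A: distances to the source charges are 1.16 m, 0.697 m; V_A = Σ kqᵢ/rᵢ = -39.9 V.
At B: distances to the source charges are 0.863 m, 0.398 m; V_B = Σ kqᵢ/rᵢ = -64.7 V.
ΔV = V_B − V_A = -24.8 V.
W_field = −qΔV = −(-5.13×10⁻⁹ C)(-24.8 V) = -1.27×10⁻⁷ J.

-1.27×10⁻⁷ J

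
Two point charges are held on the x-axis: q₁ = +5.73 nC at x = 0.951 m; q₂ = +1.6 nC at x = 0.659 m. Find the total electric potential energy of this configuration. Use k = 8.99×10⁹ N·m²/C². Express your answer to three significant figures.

The assembly work is the sum of pairwise potential energies, U = Σ_{i<j} kqᵢqⱼ/rᵢⱼ.
Pair separations: r₁₂ = 0.292 m.
U = (2.82×10⁻⁷) = 2.82×10⁻⁷ J.

2.82×10⁻⁷ J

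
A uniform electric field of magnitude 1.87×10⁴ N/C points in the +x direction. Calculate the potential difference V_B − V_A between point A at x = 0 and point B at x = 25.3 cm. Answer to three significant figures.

-4730 V

In a uniform field, potential decreases in the direction of E: V_B − V_A = −E·Δx.
V_B − V_A = −(1.87×10⁴ V/m)(0.253 m) = -4730 V.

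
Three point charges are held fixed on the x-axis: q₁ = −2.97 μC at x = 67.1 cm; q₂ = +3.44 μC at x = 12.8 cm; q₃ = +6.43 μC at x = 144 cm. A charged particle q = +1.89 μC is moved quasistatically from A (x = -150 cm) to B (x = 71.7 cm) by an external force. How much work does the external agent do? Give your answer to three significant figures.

-0.897 J

For quasistatic motion the external work equals the change in potential energy: W_ext = qΔV = q(V_B − V_A).
At A: distances to the source charges are 2.17 m, 1.63 m, 2.94 m; V_A = Σ kqᵢ/rᵢ = 2.64×10⁴ V.
At B: distances to the source charges are 0.0460 m, 0.589 m, 0.723 m; V_B = Σ kqᵢ/rᵢ = -4.48×10⁵ V.
ΔV = V_B − V_A = -4.74×10⁵ V.
W_ext = qΔV = (1.89×10⁻⁶ C)(-4.74×10⁵ V) = -0.897 J.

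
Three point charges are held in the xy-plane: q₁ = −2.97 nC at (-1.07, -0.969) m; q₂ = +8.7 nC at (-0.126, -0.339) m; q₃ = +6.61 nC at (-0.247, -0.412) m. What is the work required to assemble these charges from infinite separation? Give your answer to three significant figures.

The work to assemble the configuration equals its total potential energy, U = Σ kqᵢqⱼ/rᵢⱼ over all pairs.
Pair separations: r₁₂ = 1.13 m, r₁₃ = 0.994 m, r₂₃ = 0.141 m.
U = (-2.05×10⁻⁷) + (-1.78×10⁻⁷) + (3.66×10⁻⁶) = 3.28×10⁻⁶ J.

3.28×10⁻⁶ J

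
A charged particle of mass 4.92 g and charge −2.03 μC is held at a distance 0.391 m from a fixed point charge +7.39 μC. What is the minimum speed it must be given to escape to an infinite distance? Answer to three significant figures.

11.8 m/s

To just escape, total mechanical energy must reach zero at infinity: ½mv²_min + U = 0, so ½mv²_min = −U = |kQq|/r.
|U| = |kQq|/r = (8.99×10⁹ N·m²/C²)(7.39×10⁻⁶)(2.03×10⁻⁶)/(0.391) = 0.345 J.
v_min = √(2|U|/m) = √(2·0.345/4.92×10⁻³) = 11.8 m/s.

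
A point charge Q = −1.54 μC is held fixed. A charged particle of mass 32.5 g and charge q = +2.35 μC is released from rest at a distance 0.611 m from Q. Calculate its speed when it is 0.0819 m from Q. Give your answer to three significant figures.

Only the electrostatic force acts, so mechanical energy is conserved: ½mv² = U₁ − U₂ = kQq(1/r₁ − 1/r₂).
U₁ − U₂ = (8.99×10⁹ N·m²/C²)(-1.54×10⁻⁶ C)(2.35×10⁻⁶ C)(1/0.611 − 1/0.0819) = 0.344 J.
v = √(2·0.344/0.0325) = 4.60 m/s.

4.60 m/s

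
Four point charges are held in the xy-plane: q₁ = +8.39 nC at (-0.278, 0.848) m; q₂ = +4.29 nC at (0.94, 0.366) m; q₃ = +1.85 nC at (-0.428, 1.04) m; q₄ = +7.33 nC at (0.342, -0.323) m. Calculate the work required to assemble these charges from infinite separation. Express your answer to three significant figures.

The assembly work is the sum of pairwise potential energies, U = Σ_{i<j} kqᵢqⱼ/rᵢⱼ.
Pair separations: r₁₂ = 1.31 m, r₁₃ = 0.244 m, r₁₄ = 1.33 m, r₂₃ = 1.53 m, r₂₄ = 0.912 m, r₃₄ = 1.57 m.
Summing all 6 pair terms gives U = 1.67×10⁻⁶ J.

1.67×10⁻⁶ J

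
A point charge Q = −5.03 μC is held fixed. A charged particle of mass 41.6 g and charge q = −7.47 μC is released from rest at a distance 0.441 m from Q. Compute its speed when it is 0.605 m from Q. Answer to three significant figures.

Only the electrostatic force acts, so mechanical energy is conserved: ½mv² = U₁ − U₂ = kQq(1/r₁ − 1/r₂).
U₁ − U₂ = (8.99×10⁹ N·m²/C²)(-5.03×10⁻⁶ C)(-7.47×10⁻⁶ C)(1/0.441 − 1/0.605) = 0.208 J.
v = √(2·0.208/0.0416) = 3.16 m/s.

3.16 m/s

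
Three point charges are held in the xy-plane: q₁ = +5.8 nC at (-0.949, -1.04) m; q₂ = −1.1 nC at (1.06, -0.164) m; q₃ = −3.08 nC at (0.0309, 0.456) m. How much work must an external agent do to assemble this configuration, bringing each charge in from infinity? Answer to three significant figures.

The assembly work is the sum of pairwise potential energies, U = Σ_{i<j} kqᵢqⱼ/rᵢⱼ.
Pair separations: r₁₂ = 2.19 m, r₁₃ = 1.79 m, r₂₃ = 1.20 m.
U = (-2.62×10⁻⁸) + (-8.98×10⁻⁸) + (2.54×10⁻⁸) = -9.06×10⁻⁸ J.

-9.06×10⁻⁸ J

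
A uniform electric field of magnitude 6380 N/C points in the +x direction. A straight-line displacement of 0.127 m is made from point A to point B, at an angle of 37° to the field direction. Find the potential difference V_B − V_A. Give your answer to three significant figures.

-647 V

Only the component of displacement along E changes the potential: ΔV = −E·d·cosθ.
ΔV = −(6380 V/m)(0.127 m)cos37° = -647 V.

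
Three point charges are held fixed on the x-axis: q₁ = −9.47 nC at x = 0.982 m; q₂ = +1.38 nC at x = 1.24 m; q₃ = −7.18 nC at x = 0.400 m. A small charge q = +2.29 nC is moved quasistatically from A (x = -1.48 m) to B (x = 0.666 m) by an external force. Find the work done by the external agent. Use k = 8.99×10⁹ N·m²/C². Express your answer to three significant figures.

-9.76×10⁻⁷ J

For quasistatic motion the external work equals the change in potential energy: W_ext = qΔV = q(V_B − V_A).
At A: distances to the source charges are 2.46 m, 2.72 m, 1.88 m; V_A = Σ kqᵢ/rᵢ = -64.4 V.
At B: distances to the source charges are 0.316 m, 0.574 m, 0.266 m; V_B = Σ kqᵢ/rᵢ = -490 V.
ΔV = V_B − V_A = -426 V.
W_ext = qΔV = (2.29×10⁻⁹ C)(-426 V) = -9.76×10⁻⁷ J.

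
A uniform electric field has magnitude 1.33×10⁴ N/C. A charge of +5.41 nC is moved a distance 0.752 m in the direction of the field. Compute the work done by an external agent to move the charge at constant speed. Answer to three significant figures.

-5.41×10⁻⁵ J

The potential change for a displacement 0.752 m in the direction of the field is ΔV = −Ed = -1.00×10⁴ V.
W_ext = qΔV = -5.41×10⁻⁵ J.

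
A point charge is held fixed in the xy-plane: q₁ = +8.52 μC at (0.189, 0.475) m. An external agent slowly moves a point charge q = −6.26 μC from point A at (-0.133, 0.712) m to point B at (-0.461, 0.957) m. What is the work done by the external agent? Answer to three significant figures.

0.607 J

For quasistatic motion the external work equals the change in potential energy: W_ext = qΔV = q(V_B − V_A).
At A: distance to the source charge is 0.400 m; V_A = kq₁/r = 1.92×10⁵ V.
At B: distance to the source charge is 0.809 m; V_B = kq₁/r = 9.47×10⁴ V.
ΔV = V_B − V_A = -9.69×10⁴ V.
W_ext = qΔV = (-6.26×10⁻⁶ C)(-9.69×10⁴ V) = 0.607 J.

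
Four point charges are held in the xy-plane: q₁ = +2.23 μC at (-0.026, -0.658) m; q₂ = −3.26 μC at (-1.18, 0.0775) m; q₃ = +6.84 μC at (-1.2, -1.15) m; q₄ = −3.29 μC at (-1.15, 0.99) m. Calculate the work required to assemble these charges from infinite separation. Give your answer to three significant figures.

The assembly work is the sum of pairwise potential energies, U = Σ_{i<j} kqᵢqⱼ/rᵢⱼ.
Pair separations: r₁₂ = 1.37 m, r₁₃ = 1.27 m, r₁₄ = 1.99 m, r₂₃ = 1.23 m, r₂₄ = 0.913 m, r₃₄ = 2.14 m.
Summing all 6 pair terms gives U = -0.125 J.

-0.125 J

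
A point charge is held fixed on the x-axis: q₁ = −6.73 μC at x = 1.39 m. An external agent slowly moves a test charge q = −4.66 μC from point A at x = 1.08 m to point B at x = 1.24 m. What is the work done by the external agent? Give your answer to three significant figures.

0.970 J

For quasistatic motion the external work equals the change in potential energy: W_ext = qΔV = q(V_B − V_A).
At A: distance to the source charge is 0.310 m; V_A = kq₁/r = -1.95×10⁵ V.
At B: distance to the source charge is 0.150 m; V_B = kq₁/r = -4.03×10⁵ V.
ΔV = V_B − V_A = -2.08×10⁵ V.
W_ext = qΔV = (-4.66×10⁻⁶ C)(-2.08×10⁵ V) = 0.970 J.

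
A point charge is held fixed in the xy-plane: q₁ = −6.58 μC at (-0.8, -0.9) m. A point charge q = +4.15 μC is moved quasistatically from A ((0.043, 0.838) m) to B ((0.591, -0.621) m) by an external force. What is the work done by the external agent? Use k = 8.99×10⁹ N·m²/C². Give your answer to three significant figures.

For quasistatic motion the external work equals the change in potential energy: W_ext = qΔV = q(V_B − V_A).
At A: distance to the source charge is 1.93 m; V_A = kq₁/r = -3.06×10⁴ V.
At B: distance to the source charge is 1.42 m; V_B = kq₁/r = -4.17×10⁴ V.
ΔV = V_B − V_A = -1.11×10⁴ V.
W_ext = qΔV = (4.15×10⁻⁶ C)(-1.11×10⁴ V) = -0.0460 J.

-0.0460 J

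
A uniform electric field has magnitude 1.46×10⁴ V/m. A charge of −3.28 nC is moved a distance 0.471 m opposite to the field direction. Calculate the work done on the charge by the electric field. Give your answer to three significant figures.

The potential change for a displacement 0.471 m opposite to the field direction is ΔV = +Ed = 6880 V.
W_field = −qΔV = 2.26×10⁻⁵ J.

2.26×10⁻⁵ J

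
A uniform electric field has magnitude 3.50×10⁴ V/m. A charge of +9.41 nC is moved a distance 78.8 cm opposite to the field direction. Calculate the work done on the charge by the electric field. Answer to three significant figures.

-2.60×10⁻⁴ J

The potential change for a displacement 78.8 cm opposite to the field direction is ΔV = +Ed = 2.76×10⁴ V.
W_field = −qΔV = -2.60×10⁻⁴ J.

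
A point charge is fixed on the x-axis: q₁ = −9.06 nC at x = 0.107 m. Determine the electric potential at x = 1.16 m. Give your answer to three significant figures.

Electric potential is a scalar, so the contributions from each charge add algebraically: V = Σ kqᵢ/rᵢ.
V = k[(-9.06×10⁻⁹)/(1.05)] = -77.3 V.

-77.3 V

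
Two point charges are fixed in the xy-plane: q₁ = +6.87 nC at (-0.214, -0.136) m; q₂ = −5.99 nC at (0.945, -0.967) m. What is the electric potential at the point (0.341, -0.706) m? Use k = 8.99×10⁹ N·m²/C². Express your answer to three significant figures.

The total potential is the scalar sum of each charge's contribution, V = Σ kqᵢ/rᵢ.
Distances from the field point to each charge: r₁ = 0.796 m, r₂ = 0.658 m.
V = k[(6.87×10⁻⁹)/(0.796) + (-5.99×10⁻⁹)/(0.658)] = -4.21 V.

-4.21 V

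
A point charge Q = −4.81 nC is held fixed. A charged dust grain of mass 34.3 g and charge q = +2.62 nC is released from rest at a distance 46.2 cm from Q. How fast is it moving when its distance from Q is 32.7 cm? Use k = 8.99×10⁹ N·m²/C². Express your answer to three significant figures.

Only the electrostatic force acts, so mechanical energy is conserved: ½mv² = U₁ − U₂ = kQq(1/r₁ − 1/r₂).
U₁ − U₂ = (8.99×10⁹ N·m²/C²)(-4.81×10⁻⁹ C)(2.62×10⁻⁹ C)(1/0.462 − 1/0.327) = 1.01×10⁻⁷ J.
v = √(2·1.01×10⁻⁷/0.0343) = 2.43×10⁻³ m/s.

2.43×10⁻³ m/s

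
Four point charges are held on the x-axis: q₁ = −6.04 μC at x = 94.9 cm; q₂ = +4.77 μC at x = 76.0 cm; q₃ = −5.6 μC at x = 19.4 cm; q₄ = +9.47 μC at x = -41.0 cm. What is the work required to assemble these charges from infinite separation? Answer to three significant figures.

-2.21 J

The work to assemble the configuration equals its total potential energy, U = Σ kqᵢqⱼ/rᵢⱼ over all pairs.
Pair separations: r₁₂ = 0.189 m, r₁₃ = 0.755 m, r₁₄ = 1.36 m, r₂₃ = 0.566 m, r₂₄ = 1.17 m, r₃₄ = 0.604 m.
Summing all 6 pair terms gives U = -2.21 J.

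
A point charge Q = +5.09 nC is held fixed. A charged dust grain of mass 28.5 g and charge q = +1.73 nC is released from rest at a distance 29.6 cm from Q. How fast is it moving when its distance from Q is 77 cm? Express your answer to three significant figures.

3.40×10⁻³ m/s

Only the electrostatic force acts, so mechanical energy is conserved: ½mv² = U₁ − U₂ = kQq(1/r₁ − 1/r₂).
U₁ − U₂ = (8.99×10⁹ N·m²/C²)(5.09×10⁻⁹ C)(1.73×10⁻⁹ C)(1/0.296 − 1/0.770) = 1.65×10⁻⁷ J.
v = √(2·1.65×10⁻⁷/0.0285) = 3.40×10⁻³ m/s.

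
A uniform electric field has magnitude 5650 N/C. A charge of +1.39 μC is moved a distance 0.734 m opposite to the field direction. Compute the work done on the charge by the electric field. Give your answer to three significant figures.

The potential change for a displacement 0.734 m opposite to the field direction is ΔV = +Ed = 4150 V.
W_field = −qΔV = -5.76×10⁻³ J.

-5.76×10⁻³ J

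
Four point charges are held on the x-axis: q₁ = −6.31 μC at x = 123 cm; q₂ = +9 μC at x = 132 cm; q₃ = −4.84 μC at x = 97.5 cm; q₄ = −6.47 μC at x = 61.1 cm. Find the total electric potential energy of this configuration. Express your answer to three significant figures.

The work to assemble the configuration equals its total potential energy, U = Σ kqᵢqⱼ/rᵢⱼ over all pairs.
Pair separations: r₁₂ = 0.0900 m, r₁₃ = 0.255 m, r₁₄ = 0.619 m, r₂₃ = 0.345 m, r₂₄ = 0.709 m, r₃₄ = 0.364 m.
Summing all 6 pair terms gives U = -5.10 J.

-5.10 J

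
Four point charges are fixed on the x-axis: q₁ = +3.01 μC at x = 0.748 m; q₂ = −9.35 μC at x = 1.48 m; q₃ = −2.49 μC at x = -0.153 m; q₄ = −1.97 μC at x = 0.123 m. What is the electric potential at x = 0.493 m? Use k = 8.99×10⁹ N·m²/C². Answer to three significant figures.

-6.16×10⁴ V

Electric potential is a scalar, so the contributions from each charge add algebraically: V = Σ kqᵢ/rᵢ.
Distances from the field point to each charge: r₁ = 0.255 m, r₂ = 0.987 m, r₃ = 0.646 m, r₄ = 0.370 m.
V = k[(3.01×10⁻⁶)/(0.255) + (-9.35×10⁻⁶)/(0.987) + (-2.49×10⁻⁶)/(0.646) + (-1.97×10⁻⁶)/(0.370)] = -6.16×10⁴ V.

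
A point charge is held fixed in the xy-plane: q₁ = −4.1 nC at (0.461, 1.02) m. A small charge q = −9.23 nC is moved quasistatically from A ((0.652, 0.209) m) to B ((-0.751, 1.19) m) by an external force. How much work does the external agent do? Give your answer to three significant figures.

For quasistatic motion the external work equals the change in potential energy: W_ext = qΔV = q(V_B − V_A).
At A: distance to the source charge is 0.833 m; V_A = kq₁/r = -44.2 V.
At B: distance to the source charge is 1.22 m; V_B = kq₁/r = -30.1 V.
ΔV = V_B − V_A = 14.1 V.
W_ext = qΔV = (-9.23×10⁻⁹ C)(14.1 V) = -1.30×10⁻⁷ J.

-1.30×10⁻⁷ J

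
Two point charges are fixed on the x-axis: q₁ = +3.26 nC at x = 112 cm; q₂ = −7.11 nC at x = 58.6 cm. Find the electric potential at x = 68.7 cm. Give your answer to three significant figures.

Electric potential is a scalar, so the contributions from each charge add algebraically: V = Σ kqᵢ/rᵢ.
Distances from the field point to each charge: r₁ = 0.433 m, r₂ = 0.101 m.
V = k[(3.26×10⁻⁹)/(0.433) + (-7.11×10⁻⁹)/(0.101)] = -565 V.

-565 V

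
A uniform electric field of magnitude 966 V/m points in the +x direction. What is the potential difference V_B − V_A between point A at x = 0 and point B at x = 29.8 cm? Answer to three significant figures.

-288 V

In a uniform field, potential decreases in the direction of E: V_B − V_A = −E·Δx.
V_B − V_A = −(966 V/m)(0.298 m) = -288 V.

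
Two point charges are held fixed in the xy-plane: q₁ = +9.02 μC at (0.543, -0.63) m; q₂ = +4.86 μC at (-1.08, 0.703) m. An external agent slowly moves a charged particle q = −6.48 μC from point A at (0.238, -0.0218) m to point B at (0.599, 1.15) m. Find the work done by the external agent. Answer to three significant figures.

For quasistatic motion the external work equals the change in potential energy: W_ext = qΔV = q(V_B − V_A).
At A: distances to the source charges are 0.680 m, 1.50 m; V_A = Σ kqᵢ/rᵢ = 1.48×10⁵ V.
At B: distances to the source charges are 1.78 m, 1.74 m; V_B = Σ kqᵢ/rᵢ = 7.07×10⁴ V.
ΔV = V_B − V_A = -7.75×10⁴ V.
W_ext = qΔV = (-6.48×10⁻⁶ C)(-7.75×10⁴ V) = 0.503 J.

0.503 J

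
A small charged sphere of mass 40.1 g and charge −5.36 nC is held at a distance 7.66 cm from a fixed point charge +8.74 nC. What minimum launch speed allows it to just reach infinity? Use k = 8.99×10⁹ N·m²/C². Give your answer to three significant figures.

0.0166 m/s

To just escape, total mechanical energy must reach zero at infinity: ½mv²_min + U = 0, so ½mv²_min = −U = |kQq|/r.
|U| = |kQq|/r = (8.99×10⁹ N·m²/C²)(8.74×10⁻⁹)(5.36×10⁻⁹)/(0.0766) = 5.50×10⁻⁶ J.
v_min = √(2|U|/m) = √(2·5.50×10⁻⁶/0.0401) = 0.0166 m/s.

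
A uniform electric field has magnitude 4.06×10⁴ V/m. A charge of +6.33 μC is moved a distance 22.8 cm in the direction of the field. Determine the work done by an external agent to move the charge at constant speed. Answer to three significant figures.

-0.0586 J

The potential change for a displacement 22.8 cm in the direction of the field is ΔV = −Ed = -9260 V.
W_ext = qΔV = -0.0586 J.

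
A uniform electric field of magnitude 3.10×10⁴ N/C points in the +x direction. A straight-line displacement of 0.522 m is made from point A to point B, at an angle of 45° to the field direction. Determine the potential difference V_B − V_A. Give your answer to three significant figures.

-1.14×10⁴ V

Only the component of displacement along E changes the potential: ΔV = −E·d·cosθ.
ΔV = −(3.10×10⁴ V/m)(0.522 m)cos45° = -1.14×10⁴ V.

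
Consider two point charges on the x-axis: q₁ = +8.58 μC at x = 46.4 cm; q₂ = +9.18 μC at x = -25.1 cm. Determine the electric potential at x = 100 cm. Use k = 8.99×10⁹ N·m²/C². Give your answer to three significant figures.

2.10×10⁵ V

Electric potential is a scalar, so the contributions from each charge add algebraically: V = Σ kqᵢ/rᵢ.
Distances from the field point to each charge: r₁ = 0.536 m, r₂ = 1.25 m.
V = k[(8.58×10⁻⁶)/(0.536) + (9.18×10⁻⁶)/(1.25)] = 2.10×10⁵ V.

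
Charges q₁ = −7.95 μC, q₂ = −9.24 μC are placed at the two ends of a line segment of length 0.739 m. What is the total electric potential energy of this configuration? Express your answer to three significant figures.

0.894 J

The assembly work is the sum of pairwise potential energies, U = Σ_{i<j} kqᵢqⱼ/rᵢⱼ.
The separation is r = 0.739 m.
U = (0.894) = 0.894 J.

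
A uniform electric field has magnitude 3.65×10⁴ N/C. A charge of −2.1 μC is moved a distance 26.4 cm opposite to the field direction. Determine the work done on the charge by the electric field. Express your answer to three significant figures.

The potential change for a displacement 26.4 cm opposite to the field direction is ΔV = +Ed = 9640 V.
W_field = −qΔV = 0.0202 J.

0.0202 J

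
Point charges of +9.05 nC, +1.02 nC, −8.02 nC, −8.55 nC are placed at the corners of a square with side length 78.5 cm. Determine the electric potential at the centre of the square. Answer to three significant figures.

-105 V

The total potential is the scalar sum of each charge's contribution, V = Σ kqᵢ/rᵢ.
The distance from each corner to the centre is a√2/2 = 0.555 m.
V = k[(9.05×10⁻⁹)/(0.555) + (1.02×10⁻⁹)/(0.555) + (-8.02×10⁻⁹)/(0.555) + (-8.55×10⁻⁹)/(0.555)] = -105 V.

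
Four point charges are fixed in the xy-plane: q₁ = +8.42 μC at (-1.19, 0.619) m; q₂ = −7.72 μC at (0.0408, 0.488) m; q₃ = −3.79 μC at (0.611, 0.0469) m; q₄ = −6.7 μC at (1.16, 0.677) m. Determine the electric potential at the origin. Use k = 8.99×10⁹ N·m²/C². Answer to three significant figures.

The total potential is the scalar sum of each charge's contribution, V = Σ kqᵢ/rᵢ.
Distances from the field point to each charge: r₁ = 1.34 m, r₂ = 0.490 m, r₃ = 0.613 m, r₄ = 1.34 m.
V = k[(8.42×10⁻⁶)/(1.34) + (-7.72×10⁻⁶)/(0.490) + (-3.79×10⁻⁶)/(0.613) + (-6.70×10⁻⁶)/(1.34)] = -1.86×10⁵ V.

-1.86×10⁵ V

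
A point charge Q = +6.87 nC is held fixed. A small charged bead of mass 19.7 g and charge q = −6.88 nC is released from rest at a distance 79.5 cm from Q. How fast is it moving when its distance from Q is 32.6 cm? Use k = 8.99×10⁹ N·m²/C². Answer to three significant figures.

8.84×10⁻³ m/s

Only the electrostatic force acts, so mechanical energy is conserved: ½mv² = U₁ − U₂ = kQq(1/r₁ − 1/r₂).
U₁ − U₂ = (8.99×10⁹ N·m²/C²)(6.87×10⁻⁹ C)(-6.88×10⁻⁹ C)(1/0.795 − 1/0.326) = 7.69×10⁻⁷ J.
v = √(2·7.69×10⁻⁷/0.0197) = 8.84×10⁻³ m/s.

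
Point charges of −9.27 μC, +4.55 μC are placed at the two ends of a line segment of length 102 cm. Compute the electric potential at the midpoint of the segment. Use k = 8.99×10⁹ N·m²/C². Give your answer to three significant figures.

-8.32×10⁴ V

The total potential is the scalar sum of each charge's contribution, V = Σ kqᵢ/rᵢ.
Each charge is 0.510 m from the midpoint.
V = k[(-9.27×10⁻⁶)/(0.510) + (4.55×10⁻⁶)/(0.510)] = -8.32×10⁴ V.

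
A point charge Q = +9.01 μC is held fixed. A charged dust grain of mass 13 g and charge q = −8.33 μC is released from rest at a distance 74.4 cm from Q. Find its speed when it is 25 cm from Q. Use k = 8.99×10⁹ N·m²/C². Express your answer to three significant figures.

16.6 m/s

Only the electrostatic force acts, so mechanical energy is conserved: ½mv² = U₁ − U₂ = kQq(1/r₁ − 1/r₂).
U₁ − U₂ = (8.99×10⁹ N·m²/C²)(9.01×10⁻⁶ C)(-8.33×10⁻⁶ C)(1/0.744 − 1/0.250) = 1.79 J.
v = √(2·1.79/0.0130) = 16.6 m/s.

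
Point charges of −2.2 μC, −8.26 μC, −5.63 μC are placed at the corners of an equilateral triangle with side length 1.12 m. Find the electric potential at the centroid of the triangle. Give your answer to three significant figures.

The total potential is the scalar sum of each charge's contribution, V = Σ kqᵢ/rᵢ.
The distance from each vertex to the centroid is a/√3 = 0.647 m.
V = k[(-2.20×10⁻⁶)/(0.647) + (-8.26×10⁻⁶)/(0.647) + (-5.63×10⁻⁶)/(0.647)] = -2.24×10⁵ V.

-2.24×10⁵ V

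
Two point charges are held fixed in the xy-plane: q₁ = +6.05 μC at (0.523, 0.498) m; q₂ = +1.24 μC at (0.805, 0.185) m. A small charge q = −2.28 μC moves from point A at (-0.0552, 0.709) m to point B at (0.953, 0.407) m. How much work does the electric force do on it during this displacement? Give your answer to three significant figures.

0.151 J

The work done by the electric force is W_field = −ΔU = −q(V_B − V_A) = q(V_A − V_B).
At A: distances to the source charges are 0.615 m, 1.01 m; V_A = Σ kqᵢ/rᵢ = 9.94×10⁴ V.
At B: distances to the source charges are 0.440 m, 0.267 m; V_B = Σ kqᵢ/rᵢ = 1.66×10⁵ V.
ΔV = V_B − V_A = 6.61×10⁴ V.
W_field = −qΔV = −(-2.28×10⁻⁶ C)(6.61×10⁴ V) = 0.151 J.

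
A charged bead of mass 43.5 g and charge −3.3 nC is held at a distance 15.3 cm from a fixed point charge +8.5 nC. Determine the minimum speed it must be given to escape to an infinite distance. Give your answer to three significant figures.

8.71×10⁻³ m/s

To just escape, total mechanical energy must reach zero at infinity: ½mv²_min + U = 0, so ½mv²_min = −U = |kQq|/r.
|U| = |kQq|/r = (8.99×10⁹ N·m²/C²)(8.50×10⁻⁹)(3.30×10⁻⁹)/(0.153) = 1.65×10⁻⁶ J.
v_min = √(2|U|/m) = √(2·1.65×10⁻⁶/0.0435) = 8.71×10⁻³ m/s.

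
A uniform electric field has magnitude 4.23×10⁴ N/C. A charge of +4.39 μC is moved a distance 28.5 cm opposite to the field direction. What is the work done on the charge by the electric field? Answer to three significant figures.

-0.0529 J

The potential change for a displacement 28.5 cm opposite to the field direction is ΔV = +Ed = 1.21×10⁴ V.
W_field = −qΔV = -0.0529 J.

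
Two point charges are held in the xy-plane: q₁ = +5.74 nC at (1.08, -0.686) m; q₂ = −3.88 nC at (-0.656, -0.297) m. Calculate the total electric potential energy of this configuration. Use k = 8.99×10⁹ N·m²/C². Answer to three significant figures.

-1.13×10⁻⁷ J

The assembly work is the sum of pairwise potential energies, U = Σ_{i<j} kqᵢqⱼ/rᵢⱼ.
Pair separations: r₁₂ = 1.78 m.
U = (-1.13×10⁻⁷) = -1.13×10⁻⁷ J.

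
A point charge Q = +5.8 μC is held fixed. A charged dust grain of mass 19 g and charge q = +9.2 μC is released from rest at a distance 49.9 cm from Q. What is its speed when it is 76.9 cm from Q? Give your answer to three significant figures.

5.96 m/s

Only the electrostatic force acts, so mechanical energy is conserved: ½mv² = U₁ − U₂ = kQq(1/r₁ − 1/r₂).
U₁ − U₂ = (8.99×10⁹ N·m²/C²)(5.80×10⁻⁶ C)(9.20×10⁻⁶ C)(1/0.499 − 1/0.769) = 0.338 J.
v = √(2·0.338/0.0190) = 5.96 m/s.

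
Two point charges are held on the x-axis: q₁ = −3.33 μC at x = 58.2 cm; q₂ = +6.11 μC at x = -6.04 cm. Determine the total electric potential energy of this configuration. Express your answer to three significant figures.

The assembly work is the sum of pairwise potential energies, U = Σ_{i<j} kqᵢqⱼ/rᵢⱼ.
Pair separations: r₁₂ = 0.642 m.
U = (-0.285) = -0.285 J.

-0.285 J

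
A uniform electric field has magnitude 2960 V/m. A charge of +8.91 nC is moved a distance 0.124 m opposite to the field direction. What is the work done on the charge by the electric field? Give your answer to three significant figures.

-3.27×10⁻⁶ J

The potential change for a displacement 0.124 m opposite to the field direction is ΔV = +Ed = 367 V.
W_field = −qΔV = -3.27×10⁻⁶ J.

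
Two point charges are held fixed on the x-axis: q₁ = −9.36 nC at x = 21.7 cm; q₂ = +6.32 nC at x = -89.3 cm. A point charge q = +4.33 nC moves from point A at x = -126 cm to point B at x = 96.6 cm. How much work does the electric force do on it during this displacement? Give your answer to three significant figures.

7.78×10⁻⁷ J

The work done by the electric force is W_field = −ΔU = −q(V_B − V_A) = q(V_A − V_B).
At A: distances to the source charges are 1.48 m, 0.367 m; V_A = Σ kqᵢ/rᵢ = 97.8 V.
At B: distances to the source charges are 0.749 m, 1.86 m; V_B = Σ kqᵢ/rᵢ = -81.8 V.
ΔV = V_B − V_A = -180 V.
W_field = −qΔV = −(4.33×10⁻⁹ C)(-180 V) = 7.78×10⁻⁷ J.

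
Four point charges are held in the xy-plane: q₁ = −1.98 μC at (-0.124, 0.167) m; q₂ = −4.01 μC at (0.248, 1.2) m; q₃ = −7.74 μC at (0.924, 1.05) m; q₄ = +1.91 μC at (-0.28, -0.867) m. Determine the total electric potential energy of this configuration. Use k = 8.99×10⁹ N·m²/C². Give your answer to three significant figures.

0.445 J

The work to assemble the configuration equals its total potential energy, U = Σ kqᵢqⱼ/rᵢⱼ over all pairs.
Pair separations: r₁₂ = 1.10 m, r₁₃ = 1.37 m, r₁₄ = 1.05 m, r₂₃ = 0.692 m, r₂₄ = 2.13 m, r₃₄ = 2.26 m.
Summing all 6 pair terms gives U = 0.445 J.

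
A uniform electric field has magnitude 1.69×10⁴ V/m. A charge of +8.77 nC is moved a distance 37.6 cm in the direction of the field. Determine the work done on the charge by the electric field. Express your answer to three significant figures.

The potential change for a displacement 37.6 cm in the direction of the field is ΔV = −Ed = -6350 V.
W_field = −qΔV = 5.57×10⁻⁵ J.

5.57×10⁻⁵ J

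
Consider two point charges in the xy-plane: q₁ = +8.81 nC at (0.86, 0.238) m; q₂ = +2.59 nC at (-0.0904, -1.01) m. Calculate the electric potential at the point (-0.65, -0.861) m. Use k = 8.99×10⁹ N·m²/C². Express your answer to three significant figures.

The total potential is the scalar sum of each charge's contribution, V = Σ kqᵢ/rᵢ.
Distances from the field point to each charge: r₁ = 1.87 m, r₂ = 0.579 m.
V = k[(8.81×10⁻⁹)/(1.87) + (2.59×10⁻⁹)/(0.579)] = 82.6 V.

82.6 V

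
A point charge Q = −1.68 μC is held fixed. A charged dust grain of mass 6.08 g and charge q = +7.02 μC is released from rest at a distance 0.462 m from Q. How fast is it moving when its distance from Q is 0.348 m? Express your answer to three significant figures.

Only the electrostatic force acts, so mechanical energy is conserved: ½mv² = U₁ − U₂ = kQq(1/r₁ − 1/r₂).
U₁ − U₂ = (8.99×10⁹ N·m²/C²)(-1.68×10⁻⁶ C)(7.02×10⁻⁶ C)(1/0.462 − 1/0.348) = 0.0752 J.
v = √(2·0.0752/6.08×10⁻³) = 4.97 m/s.

4.97 m/s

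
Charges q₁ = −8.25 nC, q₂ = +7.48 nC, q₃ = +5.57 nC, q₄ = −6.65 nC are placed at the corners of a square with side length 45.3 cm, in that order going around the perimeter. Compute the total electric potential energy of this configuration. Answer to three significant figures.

The work to assemble the configuration equals its total potential energy, U = Σ kqᵢqⱼ/rᵢⱼ over all pairs.
The four side pairs have separation 0.453 m and the two diagonal pairs 0.641 m.
Summing all 6 pair terms gives U = -1.39×10⁻⁶ J.

-1.39×10⁻⁶ J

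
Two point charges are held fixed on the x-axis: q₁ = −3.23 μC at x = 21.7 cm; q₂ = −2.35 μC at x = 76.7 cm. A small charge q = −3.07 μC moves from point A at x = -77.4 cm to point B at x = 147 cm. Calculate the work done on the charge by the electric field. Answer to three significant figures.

-0.0314 J

The work done by the electric force is W_field = −ΔU = −q(V_B − V_A) = q(V_A − V_B).
At A: distances to the source charges are 0.991 m, 1.54 m; V_A = Σ kqᵢ/rᵢ = -4.30×10⁴ V.
At B: distances to the source charges are 1.25 m, 0.703 m; V_B = Σ kqᵢ/rᵢ = -5.32×10⁴ V.
ΔV = V_B − V_A = -1.02×10⁴ V.
W_field = −qΔV = −(-3.07×10⁻⁶ C)(-1.02×10⁴ V) = -0.0314 J.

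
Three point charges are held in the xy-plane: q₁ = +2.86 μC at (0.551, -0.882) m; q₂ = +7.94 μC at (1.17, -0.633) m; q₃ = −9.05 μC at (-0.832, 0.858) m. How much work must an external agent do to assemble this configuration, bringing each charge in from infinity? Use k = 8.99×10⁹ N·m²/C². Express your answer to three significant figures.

The assembly work is the sum of pairwise potential energies, U = Σ_{i<j} kqᵢqⱼ/rᵢⱼ.
Pair separations: r₁₂ = 0.667 m, r₁₃ = 2.22 m, r₂₃ = 2.50 m.
U = (0.306) + (-0.105) + (-0.259) = -0.0575 J.

-0.0575 J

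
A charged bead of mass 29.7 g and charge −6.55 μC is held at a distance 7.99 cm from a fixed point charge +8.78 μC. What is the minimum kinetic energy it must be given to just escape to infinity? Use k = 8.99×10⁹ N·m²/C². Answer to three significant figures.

6.47 J

To just escape, total mechanical energy must reach zero at infinity: ½mv²_min + U = 0, so ½mv²_min = −U = |kQq|/r.
|U| = |kQq|/r = (8.99×10⁹ N·m²/C²)(8.78×10⁻⁶)(6.55×10⁻⁶)/(0.0799) = 6.47 J.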